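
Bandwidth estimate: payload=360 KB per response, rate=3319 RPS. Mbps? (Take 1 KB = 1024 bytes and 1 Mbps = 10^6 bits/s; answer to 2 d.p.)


Formula: Mbps = payload_bytes * RPS * 8 / 1e6
Payload per request = 360 KB = 360 * 1024 = 368640 bytes
Total bytes/sec = 368640 * 3319 = 1223516160
Total bits/sec = 1223516160 * 8 = 9788129280
Mbps = 9788129280 / 1e6 = 9788.13

9788.13 Mbps


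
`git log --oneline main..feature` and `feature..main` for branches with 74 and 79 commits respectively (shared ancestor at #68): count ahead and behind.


Common ancestor: commit #68
feature commits after divergence: 74 - 68 = 6
main commits after divergence: 79 - 68 = 11
feature is 6 commits ahead of main
main is 11 commits ahead of feature

feature ahead: 6, main ahead: 11


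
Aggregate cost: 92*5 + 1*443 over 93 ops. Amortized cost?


Formula: Amortized cost = Total cost / Operations
Total cost = (92 * 5) + (1 * 443)
Total cost = 460 + 443 = 903
Amortized = 903 / 93 = 9.7097

9.7097


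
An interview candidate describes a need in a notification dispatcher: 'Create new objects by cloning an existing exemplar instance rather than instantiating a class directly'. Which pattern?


This matches the Prototype pattern

Prototype


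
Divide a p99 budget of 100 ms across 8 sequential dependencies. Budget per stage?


Formula: per_stage = total_budget / stages
per_stage = 100 / 8
per_stage = 12.5 ms

12.5 ms


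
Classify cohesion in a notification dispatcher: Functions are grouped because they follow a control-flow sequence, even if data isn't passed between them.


Reasoning: Grouped by order of execution within a routine, not by data flow
Type: Procedural cohesion

Procedural cohesion


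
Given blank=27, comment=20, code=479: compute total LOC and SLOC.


Total LOC = blank + comment + code
Total LOC = 27 + 20 + 479 = 526
SLOC (source only) = code = 479

Total LOC: 526, SLOC: 479


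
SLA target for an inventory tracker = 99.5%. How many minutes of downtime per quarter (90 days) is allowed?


Formula: allowed downtime = period * (100 - SLA) / 100
Period (quarter (90 days)) = 129600 minutes
Unavailability fraction = (100 - 99.5) / 100
Allowed downtime = 129600 * (100 - 99.5) / 100
Allowed downtime = 648.0 minutes

648.0 minutes


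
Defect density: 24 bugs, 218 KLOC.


Defect density = defects / KLOC
Defect density = 24 / 218
Defect density = 0.11 defects/KLOC

0.11 defects/KLOC


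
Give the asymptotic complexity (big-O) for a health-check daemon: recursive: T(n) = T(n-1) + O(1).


Reasoning: linear recursion with constant work per frame
Complexity: O(n)

O(n)


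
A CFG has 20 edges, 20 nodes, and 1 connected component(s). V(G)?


Formula: V(G) = E - N + 2P
V(G) = 20 - 20 + 2*1
V(G) = 0 + 2
V(G) = 2

2


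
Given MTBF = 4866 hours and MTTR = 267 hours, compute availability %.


Availability = MTBF / (MTBF + MTTR)
Availability = 4866 / (4866 + 267)
Availability = 4866 / 5133
Availability = 94.7984%

94.7984%


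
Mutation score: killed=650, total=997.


Mutation score = killed / total * 100
Mutation score = 650 / 997 * 100
Mutation score = 65.2%

65.2%


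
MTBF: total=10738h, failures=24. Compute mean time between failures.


Formula: MTBF = Total operating time / Number of failures
MTBF = 10738 / 24
MTBF = 447.42 hours

447.42 hours


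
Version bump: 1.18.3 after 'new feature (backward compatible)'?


Current: 1.18.3
Change category: 'new feature (backward compatible)' → minor bump
SemVer rule: minor bump → increment MINOR, reset PATCH to 0 (MAJOR unchanged)
New: 1.19.0

1.19.0


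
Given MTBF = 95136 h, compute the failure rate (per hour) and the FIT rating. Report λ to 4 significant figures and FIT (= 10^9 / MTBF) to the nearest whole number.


Formula: λ = 1 / MTBF; FIT = λ × 1e9 = 1e9 / MTBF
λ = 1 / 95136 ≈ 1.051e-05 failures/hour
FIT = 1e9 / 95136 ≈ 10511 failures per 1e9 hours (nearest whole number)

λ = 1.051e-05 /h, FIT = 10511


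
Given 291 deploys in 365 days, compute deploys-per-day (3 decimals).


Formula: deployments per day = releases / days
= 291 / 365
= 0.797 deploys/day
(equivalently, 5.58 deploys/week)

0.797 deploys/day


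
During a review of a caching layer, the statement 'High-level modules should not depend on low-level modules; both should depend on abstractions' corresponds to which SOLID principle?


This describes the Dependency Inversion Principle (DIP)

Dependency Inversion Principle (DIP)


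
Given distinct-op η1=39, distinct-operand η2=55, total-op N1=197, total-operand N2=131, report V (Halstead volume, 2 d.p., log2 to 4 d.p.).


Formula: V = N * log2(η), where N = N1 + N2 and η = η1 + η2
η = 39 + 55 = 94
N = 197 + 131 = 328
log2(94) ≈ 6.5546
V = 328 * 6.5546 = 2149.91

2149.91


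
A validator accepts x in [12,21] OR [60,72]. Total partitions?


Valid ranges: [12,21] and [60,72]
Class 1: x < 12 — invalid
Class 2: 12 ≤ x ≤ 21 — valid
Class 3: 21 < x < 60 — invalid (gap between ranges)
Class 4: 60 ≤ x ≤ 72 — valid
Class 5: x > 72 — invalid
Total equivalence classes: 5

5 equivalence classes


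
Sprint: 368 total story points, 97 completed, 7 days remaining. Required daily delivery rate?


Formula: Required rate = Remaining points / Days left
Remaining = 368 - 97 = 271 points
Required rate = 271 / 7 = 38.71 points/day

38.71 points/day


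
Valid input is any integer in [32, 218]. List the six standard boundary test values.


Range: [32, 218]
Boundaries: just below min, min, min+1, max-1, max, just above max
Values: [31, 32, 33, 217, 218, 219]

[31, 32, 33, 217, 218, 219]


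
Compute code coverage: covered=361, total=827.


Coverage = covered / total * 100
Coverage = 361 / 827 * 100
Coverage = 43.65%

43.65%


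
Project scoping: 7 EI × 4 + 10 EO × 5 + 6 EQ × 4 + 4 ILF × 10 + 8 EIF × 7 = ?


UFP = EI*4 + EO*5 + EQ*4 + ILF*10 + EIF*7
UFP = 7*4 + 10*5 + 6*4 + 4*10 + 8*7
UFP = 28 + 50 + 24 + 40 + 56
UFP = 198

198


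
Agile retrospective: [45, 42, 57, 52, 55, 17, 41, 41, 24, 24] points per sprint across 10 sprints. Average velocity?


Formula: Avg velocity = Total points / Number of sprints
Points: [45, 42, 57, 52, 55, 17, 41, 41, 24, 24]
Sum = 45 + 42 + 57 + 52 + 55 + 17 + 41 + 41 + 24 + 24 = 398
Avg velocity = 398 / 10 = 39.8 points/sprint

39.8 points/sprint


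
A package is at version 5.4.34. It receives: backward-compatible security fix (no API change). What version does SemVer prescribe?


Current: 5.4.34
Change category: 'backward-compatible security fix (no API change)' → patch bump
SemVer rule: patch bump → increment PATCH (MAJOR and MINOR unchanged)
New: 5.4.35

5.4.35


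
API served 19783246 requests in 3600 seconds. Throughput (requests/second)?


Formula: throughput = requests / seconds
throughput = 19783246 / 3600
throughput = 5495.35 requests/second

5495.35 requests/second


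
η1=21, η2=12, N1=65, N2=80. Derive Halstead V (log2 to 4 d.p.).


Formula: V = N * log2(η), where N = N1 + N2 and η = η1 + η2
η = 21 + 12 = 33
N = 65 + 80 = 145
log2(33) ≈ 5.0444
V = 145 * 5.0444 = 731.44

731.44


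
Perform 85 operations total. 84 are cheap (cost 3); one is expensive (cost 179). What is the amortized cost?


Formula: Amortized cost = Total cost / Operations
Total cost = (84 * 3) + (1 * 179)
Total cost = 252 + 179 = 431
Amortized = 431 / 85 = 5.0706

5.0706


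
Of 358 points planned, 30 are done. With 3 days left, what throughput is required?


Formula: Required rate = Remaining points / Days left
Remaining = 358 - 30 = 328 points
Required rate = 328 / 3 = 109.33 points/day

109.33 points/day


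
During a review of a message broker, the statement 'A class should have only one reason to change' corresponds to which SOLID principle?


This describes the Single Responsibility Principle (SRP)

Single Responsibility Principle (SRP)


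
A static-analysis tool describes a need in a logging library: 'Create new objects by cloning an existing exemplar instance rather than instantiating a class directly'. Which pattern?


This matches the Prototype pattern

Prototype


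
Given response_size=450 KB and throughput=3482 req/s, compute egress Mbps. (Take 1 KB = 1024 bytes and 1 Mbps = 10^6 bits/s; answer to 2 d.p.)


Formula: Mbps = payload_bytes * RPS * 8 / 1e6
Payload per request = 450 KB = 450 * 1024 = 460800 bytes
Total bytes/sec = 460800 * 3482 = 1604505600
Total bits/sec = 1604505600 * 8 = 12836044800
Mbps = 12836044800 / 1e6 = 12836.04

12836.04 Mbps


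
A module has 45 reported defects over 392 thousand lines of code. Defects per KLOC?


Defect density = defects / KLOC
Defect density = 45 / 392
Defect density = 0.115 defects/KLOC

0.115 defects/KLOC


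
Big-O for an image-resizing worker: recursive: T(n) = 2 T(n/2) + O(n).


Reasoning: master theorem case 2 (merge-sort recurrence)
Complexity: O(n log n)

O(n log n)


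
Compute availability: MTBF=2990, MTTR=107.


Availability = MTBF / (MTBF + MTTR)
Availability = 2990 / (2990 + 107)
Availability = 2990 / 3097
Availability = 96.545%

96.545%


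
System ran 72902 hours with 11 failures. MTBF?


Formula: MTBF = Total operating time / Number of failures
MTBF = 72902 / 11
MTBF = 6627.45 hours

6627.45 hours


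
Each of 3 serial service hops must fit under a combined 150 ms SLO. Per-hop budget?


Formula: per_stage = total_budget / stages
per_stage = 150 / 3
per_stage = 50.0 ms

50.0 ms


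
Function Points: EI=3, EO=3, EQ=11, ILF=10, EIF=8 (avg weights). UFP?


UFP = EI*4 + EO*5 + EQ*4 + ILF*10 + EIF*7
UFP = 3*4 + 3*5 + 11*4 + 10*10 + 8*7
UFP = 12 + 15 + 44 + 100 + 56
UFP = 227

227


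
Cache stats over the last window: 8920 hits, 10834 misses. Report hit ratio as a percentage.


Formula: hit rate = hits / (hits + misses) * 100
hit rate = 8920 / (8920 + 10834) * 100
hit rate = 8920 / 19754 * 100
hit rate = 45.16%

45.16%


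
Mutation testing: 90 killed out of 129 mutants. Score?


Mutation score = killed / total * 100
Mutation score = 90 / 129 * 100
Mutation score = 69.77%

69.77%


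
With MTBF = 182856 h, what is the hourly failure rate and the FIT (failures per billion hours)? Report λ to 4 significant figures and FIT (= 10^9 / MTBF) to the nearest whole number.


Formula: λ = 1 / MTBF; FIT = λ × 1e9 = 1e9 / MTBF
λ = 1 / 182856 ≈ 5.469e-06 failures/hour
FIT = 1e9 / 182856 ≈ 5469 failures per 1e9 hours (nearest whole number)

λ = 5.469e-06 /h, FIT = 5469


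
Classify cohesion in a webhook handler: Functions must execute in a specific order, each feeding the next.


Reasoning: Output of one is input to next
Type: Sequential cohesion

Sequential cohesion


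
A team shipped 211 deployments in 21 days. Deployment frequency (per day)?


Formula: deployments per day = releases / days
= 211 / 21
= 10.048 deploys/day
(equivalently, 70.33 deploys/week)

10.048 deploys/day


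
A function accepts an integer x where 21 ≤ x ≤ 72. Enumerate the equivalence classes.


Valid range: [21, 72]
Class 1: x < 21 — invalid
Class 2: 21 ≤ x ≤ 72 — valid
Class 3: x > 72 — invalid
Total equivalence classes: 3

3 equivalence classes


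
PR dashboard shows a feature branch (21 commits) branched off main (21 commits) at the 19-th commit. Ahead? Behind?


Common ancestor: commit #19
feature commits after divergence: 21 - 19 = 2
main commits after divergence: 21 - 19 = 2
feature is 2 commits ahead of main
main is 2 commits ahead of feature

feature ahead: 2, main ahead: 2


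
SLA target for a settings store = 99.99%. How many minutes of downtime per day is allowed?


Formula: allowed downtime = period * (100 - SLA) / 100
Period (day) = 1440 minutes
Unavailability fraction = (100 - 99.99) / 100
Allowed downtime = 1440 * (100 - 99.99) / 100
Allowed downtime = 0.144 minutes

0.144 minutes


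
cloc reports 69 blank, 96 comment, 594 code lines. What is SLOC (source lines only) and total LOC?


Total LOC = blank + comment + code
Total LOC = 69 + 96 + 594 = 759
SLOC (source only) = code = 594

Total LOC: 759, SLOC: 594


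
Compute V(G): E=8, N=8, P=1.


Formula: V(G) = E - N + 2P
V(G) = 8 - 8 + 2*1
V(G) = 0 + 2
V(G) = 2

2


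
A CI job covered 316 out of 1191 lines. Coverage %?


Coverage = covered / total * 100
Coverage = 316 / 1191 * 100
Coverage = 26.53%

26.53%


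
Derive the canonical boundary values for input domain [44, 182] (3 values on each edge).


Range: [44, 182]
Boundaries: just below min, min, min+1, max-1, max, just above max
Values: [43, 44, 45, 181, 182, 183]

[43, 44, 45, 181, 182, 183]


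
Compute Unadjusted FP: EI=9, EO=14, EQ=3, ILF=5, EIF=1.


UFP = EI*4 + EO*5 + EQ*4 + ILF*10 + EIF*7
UFP = 9*4 + 14*5 + 3*4 + 5*10 + 1*7
UFP = 36 + 70 + 12 + 50 + 7
UFP = 175

175


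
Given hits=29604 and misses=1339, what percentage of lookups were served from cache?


Formula: hit rate = hits / (hits + misses) * 100
hit rate = 29604 / (29604 + 1339) * 100
hit rate = 29604 / 30943 * 100
hit rate = 95.67%

95.67%


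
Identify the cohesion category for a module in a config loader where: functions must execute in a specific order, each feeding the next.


Reasoning: Output of one is input to next
Type: Sequential cohesion

Sequential cohesion


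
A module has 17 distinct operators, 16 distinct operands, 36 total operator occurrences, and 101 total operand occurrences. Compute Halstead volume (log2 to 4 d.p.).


Formula: V = N * log2(η), where N = N1 + N2 and η = η1 + η2
η = 17 + 16 = 33
N = 36 + 101 = 137
log2(33) ≈ 5.0444
V = 137 * 5.0444 = 691.08

691.08


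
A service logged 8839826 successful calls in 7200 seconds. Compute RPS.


Formula: throughput = requests / seconds
throughput = 8839826 / 7200
throughput = 1227.75 requests/second

1227.75 requests/second


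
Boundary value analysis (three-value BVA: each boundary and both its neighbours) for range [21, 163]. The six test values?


Range: [21, 163]
Boundaries: just below min, min, min+1, max-1, max, just above max
Values: [20, 21, 22, 162, 163, 164]

[20, 21, 22, 162, 163, 164]


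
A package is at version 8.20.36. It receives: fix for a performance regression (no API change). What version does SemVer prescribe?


Current: 8.20.36
Change category: 'fix for a performance regression (no API change)' → patch bump
SemVer rule: patch bump → increment PATCH (MAJOR and MINOR unchanged)
New: 8.20.37

8.20.37


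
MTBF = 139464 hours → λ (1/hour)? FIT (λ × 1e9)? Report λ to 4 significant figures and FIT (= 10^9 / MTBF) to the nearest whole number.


Formula: λ = 1 / MTBF; FIT = λ × 1e9 = 1e9 / MTBF
λ = 1 / 139464 ≈ 7.170e-06 failures/hour
FIT = 1e9 / 139464 ≈ 7170 failures per 1e9 hours (nearest whole number)

λ = 7.170e-06 /h, FIT = 7170


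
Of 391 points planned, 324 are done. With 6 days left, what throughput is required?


Formula: Required rate = Remaining points / Days left
Remaining = 391 - 324 = 67 points
Required rate = 67 / 6 = 11.17 points/day

11.17 points/day


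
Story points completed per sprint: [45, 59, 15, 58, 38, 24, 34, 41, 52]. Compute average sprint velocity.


Formula: Avg velocity = Total points / Number of sprints
Points: [45, 59, 15, 58, 38, 24, 34, 41, 52]
Sum = 45 + 59 + 15 + 58 + 38 + 24 + 34 + 41 + 52 = 366
Avg velocity = 366 / 9 = 40.67 points/sprint

40.67 points/sprint


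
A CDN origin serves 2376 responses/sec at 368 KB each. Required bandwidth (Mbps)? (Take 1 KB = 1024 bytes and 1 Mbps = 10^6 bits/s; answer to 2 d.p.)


Formula: Mbps = payload_bytes * RPS * 8 / 1e6
Payload per request = 368 KB = 368 * 1024 = 376832 bytes
Total bytes/sec = 376832 * 2376 = 895352832
Total bits/sec = 895352832 * 8 = 7162822656
Mbps = 7162822656 / 1e6 = 7162.82

7162.82 Mbps


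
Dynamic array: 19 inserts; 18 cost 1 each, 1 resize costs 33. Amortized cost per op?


Formula: Amortized cost = Total cost / Operations
Total cost = (18 * 1) + (1 * 33)
Total cost = 18 + 33 = 51
Amortized = 51 / 19 = 2.6842

2.6842


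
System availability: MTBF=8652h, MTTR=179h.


Availability = MTBF / (MTBF + MTTR)
Availability = 8652 / (8652 + 179)
Availability = 8652 / 8831
Availability = 97.973%

97.973%


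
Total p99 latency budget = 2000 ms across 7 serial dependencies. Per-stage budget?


Formula: per_stage = total_budget / stages
per_stage = 2000 / 7
per_stage = 285.71 ms

285.71 ms


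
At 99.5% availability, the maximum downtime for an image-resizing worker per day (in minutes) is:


Formula: allowed downtime = period * (100 - SLA) / 100
Period (day) = 1440 minutes
Unavailability fraction = (100 - 99.5) / 100
Allowed downtime = 1440 * (100 - 99.5) / 100
Allowed downtime = 7.2 minutes

7.2 minutes


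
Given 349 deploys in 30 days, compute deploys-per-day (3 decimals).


Formula: deployments per day = releases / days
= 349 / 30
= 11.633 deploys/day
(equivalently, 81.43 deploys/week)

11.633 deploys/day


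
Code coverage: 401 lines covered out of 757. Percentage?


Coverage = covered / total * 100
Coverage = 401 / 757 * 100
Coverage = 52.97%

52.97%


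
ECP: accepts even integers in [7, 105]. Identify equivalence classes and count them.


Constraint: even integers in [7, 105]
Class 1: x < 7 — out-of-range invalid
Class 2: x in [7,105] but odd — wrong type invalid
Class 3: x in [7,105] and even — valid
Class 4: x > 105 — out-of-range invalid
Total equivalence classes: 4

4 equivalence classes


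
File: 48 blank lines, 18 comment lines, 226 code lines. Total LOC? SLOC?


Total LOC = blank + comment + code
Total LOC = 48 + 18 + 226 = 292
SLOC (source only) = code = 226

Total LOC: 292, SLOC: 226


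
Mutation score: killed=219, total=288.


Mutation score = killed / total * 100
Mutation score = 219 / 288 * 100
Mutation score = 76.04%

76.04%


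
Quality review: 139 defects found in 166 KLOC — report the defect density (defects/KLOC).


Defect density = defects / KLOC
Defect density = 139 / 166
Defect density = 0.837 defects/KLOC

0.837 defects/KLOC


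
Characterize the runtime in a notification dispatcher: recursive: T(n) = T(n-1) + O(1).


Reasoning: linear recursion with constant work per frame
Complexity: O(n)

O(n)


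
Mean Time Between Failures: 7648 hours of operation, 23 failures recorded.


Formula: MTBF = Total operating time / Number of failures
MTBF = 7648 / 23
MTBF = 332.52 hours

332.52 hours


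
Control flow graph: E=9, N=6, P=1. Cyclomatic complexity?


Formula: V(G) = E - N + 2P
V(G) = 9 - 6 + 2*1
V(G) = 3 + 2
V(G) = 5

5


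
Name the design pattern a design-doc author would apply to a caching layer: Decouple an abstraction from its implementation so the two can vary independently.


This matches the Bridge pattern

Bridge


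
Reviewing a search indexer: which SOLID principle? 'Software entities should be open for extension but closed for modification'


This describes the Open/Closed Principle (OCP)

Open/Closed Principle (OCP)


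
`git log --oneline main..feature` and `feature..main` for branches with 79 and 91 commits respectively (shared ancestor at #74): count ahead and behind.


Common ancestor: commit #74
feature commits after divergence: 79 - 74 = 5
main commits after divergence: 91 - 74 = 17
feature is 5 commits ahead of main
main is 17 commits ahead of feature

feature ahead: 5, main ahead: 17


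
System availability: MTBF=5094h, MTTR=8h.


Availability = MTBF / (MTBF + MTTR)
Availability = 5094 / (5094 + 8)
Availability = 5094 / 5102
Availability = 99.8432%

99.8432%


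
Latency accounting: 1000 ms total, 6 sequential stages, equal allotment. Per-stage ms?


Formula: per_stage = total_budget / stages
per_stage = 1000 / 6
per_stage = 166.67 ms

166.67 ms


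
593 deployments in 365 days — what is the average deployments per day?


Formula: deployments per day = releases / days
= 593 / 365
= 1.625 deploys/day
(equivalently, 11.37 deploys/week)

1.625 deploys/day


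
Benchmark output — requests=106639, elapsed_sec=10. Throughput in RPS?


Formula: throughput = requests / seconds
throughput = 106639 / 10
throughput = 10663.9 requests/second

10663.9 requests/second


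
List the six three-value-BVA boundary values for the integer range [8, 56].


Range: [8, 56]
Boundaries: just below min, min, min+1, max-1, max, just above max
Values: [7, 8, 9, 55, 56, 57]

[7, 8, 9, 55, 56, 57]


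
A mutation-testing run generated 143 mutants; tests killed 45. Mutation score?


Mutation score = killed / total * 100
Mutation score = 45 / 143 * 100
Mutation score = 31.47%

31.47%


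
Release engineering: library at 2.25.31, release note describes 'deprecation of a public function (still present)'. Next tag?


Current: 2.25.31
Change category: 'deprecation of a public function (still present)' → minor bump
SemVer rule: minor bump → increment MINOR, reset PATCH to 0 (MAJOR unchanged)
New: 2.26.0

2.26.0


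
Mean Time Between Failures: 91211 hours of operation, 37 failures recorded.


Formula: MTBF = Total operating time / Number of failures
MTBF = 91211 / 37
MTBF = 2465.16 hours

2465.16 hours


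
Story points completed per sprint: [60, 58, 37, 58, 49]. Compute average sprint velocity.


Formula: Avg velocity = Total points / Number of sprints
Points: [60, 58, 37, 58, 49]
Sum = 60 + 58 + 37 + 58 + 49 = 262
Avg velocity = 262 / 5 = 52.4 points/sprint

52.4 points/sprint


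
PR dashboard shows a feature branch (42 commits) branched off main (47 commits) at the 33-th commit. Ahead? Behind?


Common ancestor: commit #33
feature commits after divergence: 42 - 33 = 9
main commits after divergence: 47 - 33 = 14
feature is 9 commits ahead of main
main is 14 commits ahead of feature

feature ahead: 9, main ahead: 14


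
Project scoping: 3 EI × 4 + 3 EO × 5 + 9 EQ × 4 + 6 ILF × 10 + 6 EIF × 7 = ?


UFP = EI*4 + EO*5 + EQ*4 + ILF*10 + EIF*7
UFP = 3*4 + 3*5 + 9*4 + 6*10 + 6*7
UFP = 12 + 15 + 36 + 60 + 42
UFP = 165

165


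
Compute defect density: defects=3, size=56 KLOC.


Defect density = defects / KLOC
Defect density = 3 / 56
Defect density = 0.054 defects/KLOC

0.054 defects/KLOC


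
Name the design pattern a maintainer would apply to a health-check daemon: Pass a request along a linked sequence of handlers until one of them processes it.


This matches the Chain of Responsibility pattern

Chain of Responsibility


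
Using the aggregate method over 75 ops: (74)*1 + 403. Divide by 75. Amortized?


Formula: Amortized cost = Total cost / Operations
Total cost = (74 * 1) + (1 * 403)
Total cost = 74 + 403 = 477
Amortized = 477 / 75 = 6.36

6.36


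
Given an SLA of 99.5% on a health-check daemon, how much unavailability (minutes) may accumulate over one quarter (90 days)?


Formula: allowed downtime = period * (100 - SLA) / 100
Period (quarter (90 days)) = 129600 minutes
Unavailability fraction = (100 - 99.5) / 100
Allowed downtime = 129600 * (100 - 99.5) / 100
Allowed downtime = 648.0 minutes

648.0 minutes


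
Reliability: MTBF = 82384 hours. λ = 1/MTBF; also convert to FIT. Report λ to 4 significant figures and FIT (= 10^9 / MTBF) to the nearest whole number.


Formula: λ = 1 / MTBF; FIT = λ × 1e9 = 1e9 / MTBF
λ = 1 / 82384 ≈ 1.214e-05 failures/hour
FIT = 1e9 / 82384 ≈ 12138 failures per 1e9 hours (nearest whole number)

λ = 1.214e-05 /h, FIT = 12138


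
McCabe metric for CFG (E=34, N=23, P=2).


Formula: V(G) = E - N + 2P
V(G) = 34 - 23 + 2*2
V(G) = 11 + 4
V(G) = 15

15


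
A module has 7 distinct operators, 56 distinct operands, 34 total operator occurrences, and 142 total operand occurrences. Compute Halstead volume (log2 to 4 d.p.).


Formula: V = N * log2(η), where N = N1 + N2 and η = η1 + η2
η = 7 + 56 = 63
N = 34 + 142 = 176
log2(63) ≈ 5.9773
V = 176 * 5.9773 = 1052.00

1052.00


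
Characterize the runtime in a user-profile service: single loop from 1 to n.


Reasoning: one pass through n items
Complexity: O(n)

O(n)


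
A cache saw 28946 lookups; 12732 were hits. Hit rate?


Formula: hit rate = hits / (hits + misses) * 100
hit rate = 12732 / (12732 + 16214) * 100
hit rate = 12732 / 28946 * 100
hit rate = 43.99%

43.99%


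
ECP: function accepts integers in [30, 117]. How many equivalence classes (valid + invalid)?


Valid range: [30, 117]
Class 1: x < 30 — invalid
Class 2: 30 ≤ x ≤ 117 — valid
Class 3: x > 117 — invalid
Total equivalence classes: 3

3 equivalence classes


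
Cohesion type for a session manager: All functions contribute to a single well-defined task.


Reasoning: Best: single purpose
Type: Functional cohesion

Functional cohesion


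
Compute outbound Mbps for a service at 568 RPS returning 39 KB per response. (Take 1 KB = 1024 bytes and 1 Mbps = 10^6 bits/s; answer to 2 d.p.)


Formula: Mbps = payload_bytes * RPS * 8 / 1e6
Payload per request = 39 KB = 39 * 1024 = 39936 bytes
Total bytes/sec = 39936 * 568 = 22683648
Total bits/sec = 22683648 * 8 = 181469184
Mbps = 181469184 / 1e6 = 181.47

181.47 Mbps


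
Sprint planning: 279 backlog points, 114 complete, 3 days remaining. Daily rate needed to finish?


Formula: Required rate = Remaining points / Days left
Remaining = 279 - 114 = 165 points
Required rate = 165 / 3 = 55.0 points/day

55.0 points/day


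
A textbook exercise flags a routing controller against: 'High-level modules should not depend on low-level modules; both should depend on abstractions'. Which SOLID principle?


This describes the Dependency Inversion Principle (DIP)

Dependency Inversion Principle (DIP)


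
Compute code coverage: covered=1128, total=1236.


Coverage = covered / total * 100
Coverage = 1128 / 1236 * 100
Coverage = 91.26%

91.26%


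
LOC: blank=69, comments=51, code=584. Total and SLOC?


Total LOC = blank + comment + code
Total LOC = 69 + 51 + 584 = 704
SLOC (source only) = code = 584

Total LOC: 704, SLOC: 584


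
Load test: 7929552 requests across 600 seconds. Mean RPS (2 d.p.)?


Formula: throughput = requests / seconds
throughput = 7929552 / 600
throughput = 13215.92 requests/second

13215.92 requests/second


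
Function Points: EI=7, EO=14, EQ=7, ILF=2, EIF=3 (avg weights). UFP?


UFP = EI*4 + EO*5 + EQ*4 + ILF*10 + EIF*7
UFP = 7*4 + 14*5 + 7*4 + 2*10 + 3*7
UFP = 28 + 70 + 28 + 20 + 21
UFP = 167

167


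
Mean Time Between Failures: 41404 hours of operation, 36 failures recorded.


Formula: MTBF = Total operating time / Number of failures
MTBF = 41404 / 36
MTBF = 1150.11 hours

1150.11 hours


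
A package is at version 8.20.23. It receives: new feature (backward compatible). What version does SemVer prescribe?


Current: 8.20.23
Change category: 'new feature (backward compatible)' → minor bump
SemVer rule: minor bump → increment MINOR, reset PATCH to 0 (MAJOR unchanged)
New: 8.21.0

8.21.0


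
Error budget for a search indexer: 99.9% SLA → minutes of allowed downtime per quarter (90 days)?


Formula: allowed downtime = period * (100 - SLA) / 100
Period (quarter (90 days)) = 129600 minutes
Unavailability fraction = (100 - 99.9) / 100
Allowed downtime = 129600 * (100 - 99.9) / 100
Allowed downtime = 129.6 minutes

129.6 minutes


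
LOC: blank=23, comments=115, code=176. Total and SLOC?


Total LOC = blank + comment + code
Total LOC = 23 + 115 + 176 = 314
SLOC (source only) = code = 176

Total LOC: 314, SLOC: 176


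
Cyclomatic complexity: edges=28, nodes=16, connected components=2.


Formula: V(G) = E - N + 2P
V(G) = 28 - 16 + 2*2
V(G) = 12 + 4
V(G) = 16

16


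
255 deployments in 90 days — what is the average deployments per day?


Formula: deployments per day = releases / days
= 255 / 90
= 2.833 deploys/day
(equivalently, 19.83 deploys/week)

2.833 deploys/day


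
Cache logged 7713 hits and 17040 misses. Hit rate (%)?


Formula: hit rate = hits / (hits + misses) * 100
hit rate = 7713 / (7713 + 17040) * 100
hit rate = 7713 / 24753 * 100
hit rate = 31.16%

31.16%


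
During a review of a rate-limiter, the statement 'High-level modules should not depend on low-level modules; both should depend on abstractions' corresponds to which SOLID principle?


This describes the Dependency Inversion Principle (DIP)

Dependency Inversion Principle (DIP)


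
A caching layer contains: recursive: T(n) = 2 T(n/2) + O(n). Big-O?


Reasoning: master theorem case 2 (merge-sort recurrence)
Complexity: O(n log n)

O(n log n)


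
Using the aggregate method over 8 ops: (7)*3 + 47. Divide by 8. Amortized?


Formula: Amortized cost = Total cost / Operations
Total cost = (7 * 3) + (1 * 47)
Total cost = 21 + 47 = 68
Amortized = 68 / 8 = 8.5

8.5


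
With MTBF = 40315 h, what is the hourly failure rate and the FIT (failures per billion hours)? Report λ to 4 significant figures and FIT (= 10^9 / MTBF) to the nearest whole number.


Formula: λ = 1 / MTBF; FIT = λ × 1e9 = 1e9 / MTBF
λ = 1 / 40315 ≈ 2.480e-05 failures/hour
FIT = 1e9 / 40315 ≈ 24805 failures per 1e9 hours (nearest whole number)

λ = 2.480e-05 /h, FIT = 24805


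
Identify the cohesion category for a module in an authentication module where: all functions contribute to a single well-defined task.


Reasoning: Best: single purpose
Type: Functional cohesion

Functional cohesion


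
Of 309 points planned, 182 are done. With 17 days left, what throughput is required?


Formula: Required rate = Remaining points / Days left
Remaining = 309 - 182 = 127 points
Required rate = 127 / 17 = 7.47 points/day

7.47 points/day


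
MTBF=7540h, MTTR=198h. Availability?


Availability = MTBF / (MTBF + MTTR)
Availability = 7540 / (7540 + 198)
Availability = 7540 / 7738
Availability = 97.4412%

97.4412%


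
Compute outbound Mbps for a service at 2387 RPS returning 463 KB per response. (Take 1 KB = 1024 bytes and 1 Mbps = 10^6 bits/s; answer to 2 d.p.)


Formula: Mbps = payload_bytes * RPS * 8 / 1e6
Payload per request = 463 KB = 463 * 1024 = 474112 bytes
Total bytes/sec = 474112 * 2387 = 1131705344
Total bits/sec = 1131705344 * 8 = 9053642752
Mbps = 9053642752 / 1e6 = 9053.64

9053.64 Mbps


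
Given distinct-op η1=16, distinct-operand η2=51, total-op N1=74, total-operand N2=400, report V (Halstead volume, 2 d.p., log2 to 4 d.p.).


Formula: V = N * log2(η), where N = N1 + N2 and η = η1 + η2
η = 16 + 51 = 67
N = 74 + 400 = 474
log2(67) ≈ 6.0661
V = 474 * 6.0661 = 2875.33

2875.33


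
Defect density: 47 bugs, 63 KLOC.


Defect density = defects / KLOC
Defect density = 47 / 63
Defect density = 0.746 defects/KLOC

0.746 defects/KLOC


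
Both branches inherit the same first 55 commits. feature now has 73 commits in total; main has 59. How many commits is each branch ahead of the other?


Common ancestor: commit #55
feature commits after divergence: 73 - 55 = 18
main commits after divergence: 59 - 55 = 4
feature is 18 commits ahead of main
main is 4 commits ahead of feature

feature ahead: 18, main ahead: 4


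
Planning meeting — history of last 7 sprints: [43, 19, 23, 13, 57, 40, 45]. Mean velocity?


Formula: Avg velocity = Total points / Number of sprints
Points: [43, 19, 23, 13, 57, 40, 45]
Sum = 43 + 19 + 23 + 13 + 57 + 40 + 45 = 240
Avg velocity = 240 / 7 = 34.29 points/sprint

34.29 points/sprint


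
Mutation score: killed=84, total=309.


Mutation score = killed / total * 100
Mutation score = 84 / 309 * 100
Mutation score = 27.18%

27.18%


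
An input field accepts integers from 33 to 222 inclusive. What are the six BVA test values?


Range: [33, 222]
Boundaries: just below min, min, min+1, max-1, max, just above max
Values: [32, 33, 34, 221, 222, 223]

[32, 33, 34, 221, 222, 223]


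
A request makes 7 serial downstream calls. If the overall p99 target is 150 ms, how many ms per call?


Formula: per_stage = total_budget / stages
per_stage = 150 / 7
per_stage = 21.43 ms

21.43 ms


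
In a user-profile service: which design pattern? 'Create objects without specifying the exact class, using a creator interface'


This matches the Factory Method pattern

Factory Method


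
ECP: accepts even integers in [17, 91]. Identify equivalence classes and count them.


Constraint: even integers in [17, 91]
Class 1: x < 17 — out-of-range invalid
Class 2: x in [17,91] but odd — wrong type invalid
Class 3: x in [17,91] and even — valid
Class 4: x > 91 — out-of-range invalid
Total equivalence classes: 4

4 equivalence classes


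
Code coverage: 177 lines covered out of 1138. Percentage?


Coverage = covered / total * 100
Coverage = 177 / 1138 * 100
Coverage = 15.55%

15.55%


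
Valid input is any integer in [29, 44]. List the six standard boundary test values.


Range: [29, 44]
Boundaries: just below min, min, min+1, max-1, max, just above max
Values: [28, 29, 30, 43, 44, 45]

[28, 29, 30, 43, 44, 45]


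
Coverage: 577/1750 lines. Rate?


Coverage = covered / total * 100
Coverage = 577 / 1750 * 100
Coverage = 32.97%

32.97%


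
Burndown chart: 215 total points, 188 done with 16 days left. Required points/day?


Formula: Required rate = Remaining points / Days left
Remaining = 215 - 188 = 27 points
Required rate = 27 / 16 = 1.69 points/day

1.69 points/day


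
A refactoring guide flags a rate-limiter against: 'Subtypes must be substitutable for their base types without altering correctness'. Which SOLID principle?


This describes the Liskov Substitution Principle (LSP)

Liskov Substitution Principle (LSP)


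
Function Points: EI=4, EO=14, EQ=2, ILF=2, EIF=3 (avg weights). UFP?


UFP = EI*4 + EO*5 + EQ*4 + ILF*10 + EIF*7
UFP = 4*4 + 14*5 + 2*4 + 2*10 + 3*7
UFP = 16 + 70 + 8 + 20 + 21
UFP = 135

135


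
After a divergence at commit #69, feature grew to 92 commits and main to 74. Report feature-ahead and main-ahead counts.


Common ancestor: commit #69
feature commits after divergence: 92 - 69 = 23
main commits after divergence: 74 - 69 = 5
feature is 23 commits ahead of main
main is 5 commits ahead of feature

feature ahead: 23, main ahead: 5


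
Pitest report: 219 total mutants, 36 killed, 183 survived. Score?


Mutation score = killed / total * 100
Mutation score = 36 / 219 * 100
Mutation score = 16.44%

16.44%


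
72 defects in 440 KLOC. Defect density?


Defect density = defects / KLOC
Defect density = 72 / 440
Defect density = 0.164 defects/KLOC

0.164 defects/KLOC


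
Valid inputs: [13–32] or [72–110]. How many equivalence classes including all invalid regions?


Valid ranges: [13,32] and [72,110]
Class 1: x < 13 — invalid
Class 2: 13 ≤ x ≤ 32 — valid
Class 3: 32 < x < 72 — invalid (gap between ranges)
Class 4: 72 ≤ x ≤ 110 — valid
Class 5: x > 110 — invalid
Total equivalence classes: 5

5 equivalence classes


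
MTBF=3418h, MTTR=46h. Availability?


Availability = MTBF / (MTBF + MTTR)
Availability = 3418 / (3418 + 46)
Availability = 3418 / 3464
Availability = 98.6721%

98.6721%


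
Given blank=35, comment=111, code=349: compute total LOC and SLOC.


Total LOC = blank + comment + code
Total LOC = 35 + 111 + 349 = 495
SLOC (source only) = code = 349

Total LOC: 495, SLOC: 349


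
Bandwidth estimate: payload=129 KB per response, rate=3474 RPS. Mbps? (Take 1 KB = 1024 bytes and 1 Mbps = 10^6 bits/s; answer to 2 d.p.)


Formula: Mbps = payload_bytes * RPS * 8 / 1e6
Payload per request = 129 KB = 129 * 1024 = 132096 bytes
Total bytes/sec = 132096 * 3474 = 458901504
Total bits/sec = 458901504 * 8 = 3671212032
Mbps = 3671212032 / 1e6 = 3671.21

3671.21 Mbps


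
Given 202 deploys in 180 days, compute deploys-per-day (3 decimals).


Formula: deployments per day = releases / days
= 202 / 180
= 1.122 deploys/day
(equivalently, 7.86 deploys/week)

1.122 deploys/day


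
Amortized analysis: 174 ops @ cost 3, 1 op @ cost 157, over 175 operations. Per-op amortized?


Formula: Amortized cost = Total cost / Operations
Total cost = (174 * 3) + (1 * 157)
Total cost = 522 + 157 = 679
Amortized = 679 / 175 = 3.88

3.88


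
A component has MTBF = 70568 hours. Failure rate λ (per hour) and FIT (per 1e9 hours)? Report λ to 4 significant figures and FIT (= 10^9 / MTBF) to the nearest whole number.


Formula: λ = 1 / MTBF; FIT = λ × 1e9 = 1e9 / MTBF
λ = 1 / 70568 ≈ 1.417e-05 failures/hour
FIT = 1e9 / 70568 ≈ 14171 failures per 1e9 hours (nearest whole number)

λ = 1.417e-05 /h, FIT = 14171


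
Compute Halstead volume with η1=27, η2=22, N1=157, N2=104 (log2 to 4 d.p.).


Formula: V = N * log2(η), where N = N1 + N2 and η = η1 + η2
η = 27 + 22 = 49
N = 157 + 104 = 261
log2(49) ≈ 5.6147
V = 261 * 5.6147 = 1465.44

1465.44


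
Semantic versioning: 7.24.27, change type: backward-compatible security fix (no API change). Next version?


Current: 7.24.27
Change category: 'backward-compatible security fix (no API change)' → patch bump
SemVer rule: patch bump → increment PATCH (MAJOR and MINOR unchanged)
New: 7.24.28

7.24.28


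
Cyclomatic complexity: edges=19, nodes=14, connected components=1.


Formula: V(G) = E - N + 2P
V(G) = 19 - 14 + 2*1
V(G) = 5 + 2
V(G) = 7

7


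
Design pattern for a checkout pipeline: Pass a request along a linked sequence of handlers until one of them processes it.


This matches the Chain of Responsibility pattern

Chain of Responsibility


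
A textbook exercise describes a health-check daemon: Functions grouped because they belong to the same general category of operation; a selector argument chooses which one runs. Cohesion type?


Reasoning: Grouped by category of activity, not by data or sequence
Type: Logical cohesion

Logical cohesion


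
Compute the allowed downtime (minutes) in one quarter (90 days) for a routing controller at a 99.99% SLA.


Formula: allowed downtime = period * (100 - SLA) / 100
Period (quarter (90 days)) = 129600 minutes
Unavailability fraction = (100 - 99.99) / 100
Allowed downtime = 129600 * (100 - 99.99) / 100
Allowed downtime = 12.96 minutes

12.96 minutes


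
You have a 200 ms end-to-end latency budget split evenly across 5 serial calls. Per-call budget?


Formula: per_stage = total_budget / stages
per_stage = 200 / 5
per_stage = 40.0 ms

40.0 ms


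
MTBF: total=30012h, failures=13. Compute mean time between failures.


Formula: MTBF = Total operating time / Number of failures
MTBF = 30012 / 13
MTBF = 2308.62 hours

2308.62 hours


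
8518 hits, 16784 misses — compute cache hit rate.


Formula: hit rate = hits / (hits + misses) * 100
hit rate = 8518 / (8518 + 16784) * 100
hit rate = 8518 / 25302 * 100
hit rate = 33.67%

33.67%


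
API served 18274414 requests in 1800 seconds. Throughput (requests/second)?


Formula: throughput = requests / seconds
throughput = 18274414 / 1800
throughput = 10152.45 requests/second

10152.45 requests/second


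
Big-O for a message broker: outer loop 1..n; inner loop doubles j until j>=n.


Reasoning: linear outer times logarithmic inner
Complexity: O(n log n)

O(n log n)


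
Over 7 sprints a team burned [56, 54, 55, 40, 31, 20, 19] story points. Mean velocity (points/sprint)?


Formula: Avg velocity = Total points / Number of sprints
Points: [56, 54, 55, 40, 31, 20, 19]
Sum = 56 + 54 + 55 + 40 + 31 + 20 + 19 = 275
Avg velocity = 275 / 7 = 39.29 points/sprint

39.29 points/sprint


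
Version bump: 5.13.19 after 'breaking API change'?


Current: 5.13.19
Change category: 'breaking API change' → major bump
SemVer rule: major bump → increment MAJOR, reset MINOR and PATCH to 0
New: 6.0.0

6.0.0


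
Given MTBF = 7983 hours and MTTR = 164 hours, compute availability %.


Availability = MTBF / (MTBF + MTTR)
Availability = 7983 / (7983 + 164)
Availability = 7983 / 8147
Availability = 97.987%

97.987%
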